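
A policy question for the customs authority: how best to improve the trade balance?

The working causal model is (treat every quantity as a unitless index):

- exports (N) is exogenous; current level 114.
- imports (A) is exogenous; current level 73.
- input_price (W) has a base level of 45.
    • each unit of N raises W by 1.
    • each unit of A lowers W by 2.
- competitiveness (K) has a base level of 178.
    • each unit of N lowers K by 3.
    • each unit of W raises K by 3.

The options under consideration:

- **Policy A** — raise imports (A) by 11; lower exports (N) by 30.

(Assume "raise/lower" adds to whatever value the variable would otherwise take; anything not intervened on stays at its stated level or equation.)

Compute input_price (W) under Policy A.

Policy A (A + 11, N − 30):
  N = 114 − 30 = 84
  A = 73 + 11 = 84
  W = 45 + 84 − 2·84 = -39

-39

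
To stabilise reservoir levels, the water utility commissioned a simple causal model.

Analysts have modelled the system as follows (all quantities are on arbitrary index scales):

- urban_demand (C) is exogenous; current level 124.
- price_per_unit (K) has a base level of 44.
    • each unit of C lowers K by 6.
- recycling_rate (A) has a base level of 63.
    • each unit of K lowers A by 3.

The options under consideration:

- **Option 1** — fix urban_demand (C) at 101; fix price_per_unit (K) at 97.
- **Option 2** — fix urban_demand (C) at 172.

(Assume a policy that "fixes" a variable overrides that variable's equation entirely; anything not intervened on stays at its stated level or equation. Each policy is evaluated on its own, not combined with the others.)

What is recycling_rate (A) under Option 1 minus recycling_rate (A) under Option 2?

-3255

Option 1 (C := 101, K := 97):
  C = 101
  K = 97
  A = 63 − 3·97 = -228
Option 2 (C := 172):
  C = 172
  K = 44 − 6·172 = -988
  A = 63 − 3·(-988) = 3027
A: -228 − 3027 = -3255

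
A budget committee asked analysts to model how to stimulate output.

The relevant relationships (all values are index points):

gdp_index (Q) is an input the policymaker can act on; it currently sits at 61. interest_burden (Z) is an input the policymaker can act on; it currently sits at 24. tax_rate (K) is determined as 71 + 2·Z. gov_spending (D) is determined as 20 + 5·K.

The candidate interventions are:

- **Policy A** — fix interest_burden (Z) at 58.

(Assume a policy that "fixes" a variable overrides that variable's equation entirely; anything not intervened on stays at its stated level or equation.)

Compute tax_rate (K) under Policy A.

187

Policy A (Z := 58):
  Z = 58
  K = 71 + 2·58 = 187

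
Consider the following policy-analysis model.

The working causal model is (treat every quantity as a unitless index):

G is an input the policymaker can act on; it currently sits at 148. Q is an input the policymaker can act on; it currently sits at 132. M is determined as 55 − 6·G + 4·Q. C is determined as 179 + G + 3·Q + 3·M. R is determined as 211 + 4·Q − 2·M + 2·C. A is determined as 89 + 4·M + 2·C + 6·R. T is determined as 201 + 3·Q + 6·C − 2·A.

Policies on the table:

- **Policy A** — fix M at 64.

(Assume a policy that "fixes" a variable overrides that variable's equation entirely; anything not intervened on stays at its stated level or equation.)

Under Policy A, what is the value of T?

Policy A (M := 64):
  G = 148
  Q = 132
  M = 64
  C = 179 + 148 + 3·132 + 3·64 = 915
  R = 211 + 4·132 − 2·64 + 2·915 = 2441
  A = 89 + 4·64 + 2·915 + 6·2441 = 16821
  T = 201 + 3·132 + 6·915 − 2·16821 = -27555

-27555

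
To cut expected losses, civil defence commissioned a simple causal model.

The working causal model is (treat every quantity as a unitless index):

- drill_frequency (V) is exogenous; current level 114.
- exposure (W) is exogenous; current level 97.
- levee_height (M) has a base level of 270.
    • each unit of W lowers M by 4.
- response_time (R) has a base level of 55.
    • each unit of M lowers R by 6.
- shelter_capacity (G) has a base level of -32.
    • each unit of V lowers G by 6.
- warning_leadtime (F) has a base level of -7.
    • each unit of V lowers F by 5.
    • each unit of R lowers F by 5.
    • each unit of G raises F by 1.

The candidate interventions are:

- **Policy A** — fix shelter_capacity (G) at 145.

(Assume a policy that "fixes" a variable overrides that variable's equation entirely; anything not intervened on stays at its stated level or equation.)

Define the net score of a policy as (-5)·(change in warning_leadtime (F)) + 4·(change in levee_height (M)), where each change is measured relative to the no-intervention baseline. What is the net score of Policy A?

Baseline:
  V = 114
  W = 97
  M = 270 − 4·97 = -118
  R = 55 − 6·(-118) = 763
  G = -32 − 6·114 = -716
  F = -7 − 5·114 − 5·763 + (-716) = -5108
Policy A (G := 145):
  V = 114
  W = 97
  M = 270 − 4·97 = -118
  R = 55 − 6·(-118) = 763
  G = 145
  F = -7 − 5·114 − 5·763 + 145 = -4247
ΔF = -4247 − (-5108) = 861; ΔM = -118 − (-118) = 0
Score = (-5)·861 + 4·0 = -4305

-4305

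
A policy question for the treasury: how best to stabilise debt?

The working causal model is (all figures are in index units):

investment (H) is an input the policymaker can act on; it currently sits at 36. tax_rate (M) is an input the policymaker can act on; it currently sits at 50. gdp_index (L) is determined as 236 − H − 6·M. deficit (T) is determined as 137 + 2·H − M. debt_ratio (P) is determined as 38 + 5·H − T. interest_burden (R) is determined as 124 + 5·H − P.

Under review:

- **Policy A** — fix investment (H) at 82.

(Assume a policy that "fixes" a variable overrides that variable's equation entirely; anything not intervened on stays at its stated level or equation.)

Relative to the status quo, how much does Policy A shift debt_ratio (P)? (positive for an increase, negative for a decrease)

138

Baseline:
  H = 36
  M = 50
  T = 137 + 2·36 − 50 = 159
  P = 38 + 5·36 − 159 = 59
Policy A (H := 82):
  H = 82
  M = 50
  T = 137 + 2·82 − 50 = 251
  P = 38 + 5·82 − 251 = 197
Change in P: 197 − 59 = 138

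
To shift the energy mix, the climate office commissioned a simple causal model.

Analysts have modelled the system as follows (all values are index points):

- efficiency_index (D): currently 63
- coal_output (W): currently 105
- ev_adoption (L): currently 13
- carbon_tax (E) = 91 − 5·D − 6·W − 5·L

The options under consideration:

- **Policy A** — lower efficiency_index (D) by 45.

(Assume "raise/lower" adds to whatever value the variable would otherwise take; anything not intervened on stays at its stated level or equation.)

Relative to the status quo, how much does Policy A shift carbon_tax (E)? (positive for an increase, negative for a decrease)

Baseline:
  D = 63
  W = 105
  L = 13
  E = 91 − 5·63 − 6·105 − 5·13 = -919
Policy A (D − 45):
  D = 63 − 45 = 18
  W = 105
  L = 13
  E = 91 − 5·18 − 6·105 − 5·13 = -694
Change in E: -694 − (-919) = 225

225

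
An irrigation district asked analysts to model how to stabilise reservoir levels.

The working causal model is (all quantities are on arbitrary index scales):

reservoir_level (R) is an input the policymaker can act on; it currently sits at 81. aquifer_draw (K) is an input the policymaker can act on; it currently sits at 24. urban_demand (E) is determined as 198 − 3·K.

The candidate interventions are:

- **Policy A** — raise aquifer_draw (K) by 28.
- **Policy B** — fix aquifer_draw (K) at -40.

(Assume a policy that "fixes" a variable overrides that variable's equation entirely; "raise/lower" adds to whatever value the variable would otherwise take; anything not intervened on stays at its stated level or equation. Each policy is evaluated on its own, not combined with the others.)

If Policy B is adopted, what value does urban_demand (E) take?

318

Policy B (K := -40):
  K = -40
  E = 198 − 3·(-40) = 318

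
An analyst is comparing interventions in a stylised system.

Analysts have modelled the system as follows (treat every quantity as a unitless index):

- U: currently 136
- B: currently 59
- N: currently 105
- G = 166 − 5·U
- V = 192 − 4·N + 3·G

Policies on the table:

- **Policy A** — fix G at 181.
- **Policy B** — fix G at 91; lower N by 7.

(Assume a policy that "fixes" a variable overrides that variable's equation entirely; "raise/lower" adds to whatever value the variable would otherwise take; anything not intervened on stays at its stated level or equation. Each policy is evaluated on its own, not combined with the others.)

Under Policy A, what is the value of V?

315

Policy A (G := 181):
  U = 136
  N = 105
  G = 181
  V = 192 − 4·105 + 3·181 = 315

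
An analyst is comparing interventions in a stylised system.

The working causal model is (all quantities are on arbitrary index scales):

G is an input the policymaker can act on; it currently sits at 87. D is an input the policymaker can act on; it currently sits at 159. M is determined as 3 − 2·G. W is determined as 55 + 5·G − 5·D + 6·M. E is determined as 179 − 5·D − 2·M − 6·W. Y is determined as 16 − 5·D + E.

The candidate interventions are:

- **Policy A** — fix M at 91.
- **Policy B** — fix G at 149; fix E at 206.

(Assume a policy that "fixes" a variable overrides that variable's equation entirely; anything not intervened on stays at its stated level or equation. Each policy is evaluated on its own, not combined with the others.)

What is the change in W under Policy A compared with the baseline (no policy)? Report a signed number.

1572

Baseline:
  G = 87
  D = 159
  M = 3 − 2·87 = -171
  W = 55 + 5·87 − 5·159 + 6·(-171) = -1331
Policy A (M := 91):
  G = 87
  D = 159
  M = 91
  W = 55 + 5·87 − 5·159 + 6·91 = 241
Change in W: 241 − (-1331) = 1572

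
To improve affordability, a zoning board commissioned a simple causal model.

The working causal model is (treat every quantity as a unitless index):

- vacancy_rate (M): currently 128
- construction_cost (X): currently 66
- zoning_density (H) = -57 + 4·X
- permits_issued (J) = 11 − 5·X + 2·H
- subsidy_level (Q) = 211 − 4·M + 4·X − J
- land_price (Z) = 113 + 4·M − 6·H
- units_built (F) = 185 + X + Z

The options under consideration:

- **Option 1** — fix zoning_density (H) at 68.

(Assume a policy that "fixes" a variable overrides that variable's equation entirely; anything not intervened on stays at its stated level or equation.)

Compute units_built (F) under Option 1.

Option 1 (H := 68):
  M = 128
  X = 66
  H = 68
  Z = 113 + 4·128 − 6·68 = 217
  F = 185 + 66 + 217 = 468

468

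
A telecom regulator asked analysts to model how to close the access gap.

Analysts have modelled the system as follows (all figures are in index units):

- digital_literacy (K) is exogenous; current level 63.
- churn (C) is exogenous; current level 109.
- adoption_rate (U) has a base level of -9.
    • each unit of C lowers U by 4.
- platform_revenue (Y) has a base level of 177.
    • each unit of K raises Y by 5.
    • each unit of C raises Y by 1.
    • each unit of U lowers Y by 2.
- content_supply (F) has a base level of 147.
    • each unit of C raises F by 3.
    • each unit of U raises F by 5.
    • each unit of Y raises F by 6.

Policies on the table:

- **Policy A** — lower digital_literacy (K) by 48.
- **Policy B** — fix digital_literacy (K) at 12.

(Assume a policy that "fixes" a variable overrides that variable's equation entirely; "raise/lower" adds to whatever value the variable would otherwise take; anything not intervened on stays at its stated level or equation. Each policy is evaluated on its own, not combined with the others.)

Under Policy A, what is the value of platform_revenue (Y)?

1251

Policy A (K − 48):
  K = 63 − 48 = 15
  C = 109
  U = -9 − 4·109 = -445
  Y = 177 + 5·15 + 109 − 2·(-445) = 1251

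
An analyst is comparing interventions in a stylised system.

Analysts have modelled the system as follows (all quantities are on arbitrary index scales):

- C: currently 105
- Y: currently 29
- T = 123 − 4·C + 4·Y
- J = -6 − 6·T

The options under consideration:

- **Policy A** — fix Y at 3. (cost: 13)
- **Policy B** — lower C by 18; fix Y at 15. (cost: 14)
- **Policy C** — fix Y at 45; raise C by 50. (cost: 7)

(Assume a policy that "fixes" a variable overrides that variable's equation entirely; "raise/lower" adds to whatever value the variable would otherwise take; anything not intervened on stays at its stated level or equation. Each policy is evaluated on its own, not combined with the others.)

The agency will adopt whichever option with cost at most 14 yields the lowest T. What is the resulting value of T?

Policy A (Y := 3):
  C = 105
  Y = 3
  T = 123 − 4·105 + 4·3 = -285
Policy B (C − 18, Y := 15):
  C = 105 − 18 = 87
  Y = 15
  T = 123 − 4·87 + 4·15 = -165
Policy C (Y := 45, C + 50):
  C = 105 + 50 = 155
  Y = 45
  T = 123 − 4·155 + 4·45 = -317
Comparing — Policy A: T=-285, Policy B: T=-165, Policy C: T=-317. Lowest is -317 (Policy C).

-317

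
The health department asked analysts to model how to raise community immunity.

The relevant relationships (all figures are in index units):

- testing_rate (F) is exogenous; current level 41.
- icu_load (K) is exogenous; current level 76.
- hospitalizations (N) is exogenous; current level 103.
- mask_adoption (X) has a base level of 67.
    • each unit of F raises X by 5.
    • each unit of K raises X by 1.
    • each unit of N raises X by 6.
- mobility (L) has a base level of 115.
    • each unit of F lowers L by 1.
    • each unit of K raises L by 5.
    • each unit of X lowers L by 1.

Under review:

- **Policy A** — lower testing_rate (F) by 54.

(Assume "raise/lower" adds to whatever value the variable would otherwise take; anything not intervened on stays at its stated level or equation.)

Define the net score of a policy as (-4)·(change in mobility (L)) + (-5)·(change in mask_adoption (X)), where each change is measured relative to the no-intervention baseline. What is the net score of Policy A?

54

Baseline:
  F = 41
  K = 76
  N = 103
  X = 67 + 5·41 + 76 + 6·103 = 966
  L = 115 − 41 + 5·76 − 966 = -512
Policy A (F − 54):
  F = 41 − 54 = -13
  K = 76
  N = 103
  X = 67 + 5·(-13) + 76 + 6·103 = 696
  L = 115 − (-13) + 5·76 − 696 = -188
ΔL = -188 − (-512) = 324; ΔX = 696 − 966 = -270
Score = (-4)·324 + (-5)·(-270) = 54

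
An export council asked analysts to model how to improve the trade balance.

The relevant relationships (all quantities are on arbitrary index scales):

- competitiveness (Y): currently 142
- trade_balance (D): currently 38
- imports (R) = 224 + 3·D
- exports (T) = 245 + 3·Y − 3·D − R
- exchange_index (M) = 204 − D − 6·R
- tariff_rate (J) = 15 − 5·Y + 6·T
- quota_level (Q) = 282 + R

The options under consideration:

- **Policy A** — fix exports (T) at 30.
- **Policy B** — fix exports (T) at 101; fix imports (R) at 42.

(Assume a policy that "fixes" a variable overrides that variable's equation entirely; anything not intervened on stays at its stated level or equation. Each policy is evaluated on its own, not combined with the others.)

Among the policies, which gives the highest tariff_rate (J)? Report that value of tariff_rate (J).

-89

Policy A (T := 30):
  Y = 142
  D = 38
  R = 224 + 3·38 = 338
  T = 30
  J = 15 − 5·142 + 6·30 = -515
Policy B (T := 101, R := 42):
  Y = 142
  D = 38
  R = 42
  T = 101
  J = 15 − 5·142 + 6·101 = -89
Comparing — Policy A: J=-515, Policy B: J=-89. Highest is -89 (Policy B).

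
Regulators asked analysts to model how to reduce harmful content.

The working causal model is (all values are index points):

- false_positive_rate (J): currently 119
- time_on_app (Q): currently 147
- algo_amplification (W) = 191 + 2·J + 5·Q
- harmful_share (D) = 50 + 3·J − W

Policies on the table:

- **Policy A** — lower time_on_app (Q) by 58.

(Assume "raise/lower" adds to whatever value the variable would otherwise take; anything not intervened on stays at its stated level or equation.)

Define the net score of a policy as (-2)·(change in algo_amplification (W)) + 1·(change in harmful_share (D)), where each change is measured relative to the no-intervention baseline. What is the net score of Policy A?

870

Baseline:
  J = 119
  Q = 147
  W = 191 + 2·119 + 5·147 = 1164
  D = 50 + 3·119 − 1164 = -757
Policy A (Q − 58):
  J = 119
  Q = 147 − 58 = 89
  W = 191 + 2·119 + 5·89 = 874
  D = 50 + 3·119 − 874 = -467
ΔW = 874 − 1164 = -290; ΔD = -467 − (-757) = 290
Score = (-2)·(-290) + 1·290 = 870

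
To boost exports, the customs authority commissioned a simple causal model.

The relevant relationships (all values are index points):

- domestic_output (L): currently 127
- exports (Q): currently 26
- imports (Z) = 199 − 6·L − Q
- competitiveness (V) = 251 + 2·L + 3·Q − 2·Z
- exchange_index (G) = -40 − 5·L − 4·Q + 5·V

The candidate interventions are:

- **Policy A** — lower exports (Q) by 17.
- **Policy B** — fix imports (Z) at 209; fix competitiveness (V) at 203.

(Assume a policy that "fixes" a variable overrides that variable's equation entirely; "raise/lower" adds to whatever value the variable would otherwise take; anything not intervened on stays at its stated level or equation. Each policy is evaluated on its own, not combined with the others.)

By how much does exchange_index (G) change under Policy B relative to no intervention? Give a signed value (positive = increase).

-7790

Baseline:
  L = 127
  Q = 26
  Z = 199 − 6·127 − 26 = -589
  V = 251 + 2·127 + 3·26 − 2·(-589) = 1761
  G = -40 − 5·127 − 4·26 + 5·1761 = 8026
Policy B (Z := 209, V := 203):
  L = 127
  Q = 26
  Z = 209
  V = 203
  G = -40 − 5·127 − 4·26 + 5·203 = 236
Change in G: 236 − 8026 = -7790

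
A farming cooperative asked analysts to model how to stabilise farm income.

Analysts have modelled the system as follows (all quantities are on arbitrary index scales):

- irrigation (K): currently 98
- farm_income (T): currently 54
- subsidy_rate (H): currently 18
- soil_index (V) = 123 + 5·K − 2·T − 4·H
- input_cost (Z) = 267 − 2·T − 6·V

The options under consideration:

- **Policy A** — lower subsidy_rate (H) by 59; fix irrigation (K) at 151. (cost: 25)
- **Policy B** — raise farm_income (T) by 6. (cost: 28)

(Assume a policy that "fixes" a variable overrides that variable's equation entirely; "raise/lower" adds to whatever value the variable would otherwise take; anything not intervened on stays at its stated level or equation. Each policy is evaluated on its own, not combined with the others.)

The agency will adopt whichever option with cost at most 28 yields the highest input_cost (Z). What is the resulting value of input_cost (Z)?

Policy A (H − 59, K := 151):
  K = 151
  T = 54
  H = 18 − 59 = -41
  V = 123 + 5·151 − 2·54 − 4·(-41) = 934
  Z = 267 − 2·54 − 6·934 = -5445
Policy B (T + 6):
  K = 98
  T = 54 + 6 = 60
  H = 18
  V = 123 + 5·98 − 2·60 − 4·18 = 421
  Z = 267 − 2·60 − 6·421 = -2379
Comparing — Policy A: Z=-5445, Policy B: Z=-2379. Highest is -2379 (Policy B).

-2379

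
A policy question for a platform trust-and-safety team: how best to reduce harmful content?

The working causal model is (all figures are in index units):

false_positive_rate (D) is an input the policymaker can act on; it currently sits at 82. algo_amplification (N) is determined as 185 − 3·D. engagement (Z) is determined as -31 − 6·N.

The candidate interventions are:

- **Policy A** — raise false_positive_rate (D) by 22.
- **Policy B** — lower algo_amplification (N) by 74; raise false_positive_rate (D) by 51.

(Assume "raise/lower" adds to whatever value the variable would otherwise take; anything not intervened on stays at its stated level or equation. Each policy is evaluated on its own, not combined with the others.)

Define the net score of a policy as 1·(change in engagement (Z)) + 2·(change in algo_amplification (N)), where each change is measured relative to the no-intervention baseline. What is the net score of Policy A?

264

Baseline:
  D = 82
  N = 185 − 3·82 = -61
  Z = -31 − 6·(-61) = 335
Policy A (D + 22):
  D = 82 + 22 = 104
  N = 185 − 3·104 = -127
  Z = -31 − 6·(-127) = 731
ΔZ = 731 − 335 = 396; ΔN = -127 − (-61) = -66
Score = 1·396 + 2·(-66) = 264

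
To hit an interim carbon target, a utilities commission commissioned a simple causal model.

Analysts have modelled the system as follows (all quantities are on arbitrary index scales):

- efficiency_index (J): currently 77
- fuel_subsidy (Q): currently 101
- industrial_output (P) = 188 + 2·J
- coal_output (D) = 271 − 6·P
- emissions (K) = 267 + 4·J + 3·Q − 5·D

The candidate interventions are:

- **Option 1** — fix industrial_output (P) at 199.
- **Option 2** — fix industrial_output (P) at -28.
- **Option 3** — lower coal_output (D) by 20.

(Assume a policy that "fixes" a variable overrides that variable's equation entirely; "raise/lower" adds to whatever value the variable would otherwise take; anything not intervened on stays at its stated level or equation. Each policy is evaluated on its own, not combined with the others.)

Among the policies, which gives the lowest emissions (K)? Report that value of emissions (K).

-1317

Option 1 (P := 199):
  J = 77
  Q = 101
  P = 199
  D = 271 − 6·199 = -923
  K = 267 + 4·77 + 3·101 − 5·(-923) = 5493
Option 2 (P := -28):
  J = 77
  Q = 101
  P = -28
  D = 271 − 6·(-28) = 439
  K = 267 + 4·77 + 3·101 − 5·439 = -1317
Option 3 (D − 20):
  J = 77
  Q = 101
  P = 188 + 2·77 = 342
  D = 271 − 6·342 (−20 from intervention) = -1801
  K = 267 + 4·77 + 3·101 − 5·(-1801) = 9883
Comparing — Option 1: K=5493, Option 2: K=-1317, Option 3: K=9883. Lowest is -1317 (Option 2).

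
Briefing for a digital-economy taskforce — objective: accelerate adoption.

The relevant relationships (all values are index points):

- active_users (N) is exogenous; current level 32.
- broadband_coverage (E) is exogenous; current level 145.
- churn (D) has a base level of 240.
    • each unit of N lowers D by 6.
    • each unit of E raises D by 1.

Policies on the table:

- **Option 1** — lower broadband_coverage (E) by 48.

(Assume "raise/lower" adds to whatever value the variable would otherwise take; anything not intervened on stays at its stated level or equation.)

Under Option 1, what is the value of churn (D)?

Option 1 (E − 48):
  N = 32
  E = 145 − 48 = 97
  D = 240 − 6·32 + 97 = 145

145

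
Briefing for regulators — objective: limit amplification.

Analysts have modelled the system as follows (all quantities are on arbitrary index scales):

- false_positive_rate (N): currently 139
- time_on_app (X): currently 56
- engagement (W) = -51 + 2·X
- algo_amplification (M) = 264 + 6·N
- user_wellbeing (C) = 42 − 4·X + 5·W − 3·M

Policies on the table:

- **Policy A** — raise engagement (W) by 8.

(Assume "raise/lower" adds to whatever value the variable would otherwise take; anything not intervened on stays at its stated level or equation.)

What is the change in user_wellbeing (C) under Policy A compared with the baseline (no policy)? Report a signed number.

Baseline:
  N = 139
  X = 56
  W = -51 + 2·56 = 61
  M = 264 + 6·139 = 1098
  C = 42 − 4·56 + 5·61 − 3·1098 = -3171
Policy A (W + 8):
  N = 139
  X = 56
  W = -51 + 2·56 (+8 from intervention) = 69
  M = 264 + 6·139 = 1098
  C = 42 − 4·56 + 5·69 − 3·1098 = -3131
Change in C: -3131 − (-3171) = 40

40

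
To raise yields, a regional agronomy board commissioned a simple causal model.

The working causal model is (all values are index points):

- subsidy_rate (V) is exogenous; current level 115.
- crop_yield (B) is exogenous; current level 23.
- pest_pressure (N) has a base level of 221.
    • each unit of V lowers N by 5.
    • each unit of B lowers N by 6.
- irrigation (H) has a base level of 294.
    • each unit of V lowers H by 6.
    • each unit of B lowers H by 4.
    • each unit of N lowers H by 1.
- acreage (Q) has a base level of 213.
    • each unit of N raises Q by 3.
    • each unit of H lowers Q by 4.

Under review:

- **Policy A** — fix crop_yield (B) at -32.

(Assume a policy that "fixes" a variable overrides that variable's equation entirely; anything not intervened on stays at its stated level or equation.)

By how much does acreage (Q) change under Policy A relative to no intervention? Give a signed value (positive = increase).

1430

Baseline:
  V = 115
  B = 23
  N = 221 − 5·115 − 6·23 = -492
  H = 294 − 6·115 − 4·23 − (-492) = 4
  Q = 213 + 3·(-492) − 4·4 = -1279
Policy A (B := -32):
  V = 115
  B = -32
  N = 221 − 5·115 − 6·(-32) = -162
  H = 294 − 6·115 − 4·(-32) − (-162) = -106
  Q = 213 + 3·(-162) − 4·(-106) = 151
Change in Q: 151 − (-1279) = 1430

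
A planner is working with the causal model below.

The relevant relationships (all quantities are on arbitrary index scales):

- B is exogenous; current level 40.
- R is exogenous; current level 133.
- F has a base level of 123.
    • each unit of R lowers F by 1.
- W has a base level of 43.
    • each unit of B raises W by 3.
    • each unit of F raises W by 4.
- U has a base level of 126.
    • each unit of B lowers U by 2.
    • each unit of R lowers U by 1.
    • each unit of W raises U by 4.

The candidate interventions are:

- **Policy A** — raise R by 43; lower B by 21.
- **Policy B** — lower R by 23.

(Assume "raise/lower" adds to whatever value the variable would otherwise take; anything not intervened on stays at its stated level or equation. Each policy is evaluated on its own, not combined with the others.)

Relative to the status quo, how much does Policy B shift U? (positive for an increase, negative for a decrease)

391

Baseline:
  B = 40
  R = 133
  F = 123 − 133 = -10
  W = 43 + 3·40 + 4·(-10) = 123
  U = 126 − 2·40 − 133 + 4·123 = 405
Policy B (R − 23):
  B = 40
  R = 133 − 23 = 110
  F = 123 − 110 = 13
  W = 43 + 3·40 + 4·13 = 215
  U = 126 − 2·40 − 110 + 4·215 = 796
Change in U: 796 − 405 = 391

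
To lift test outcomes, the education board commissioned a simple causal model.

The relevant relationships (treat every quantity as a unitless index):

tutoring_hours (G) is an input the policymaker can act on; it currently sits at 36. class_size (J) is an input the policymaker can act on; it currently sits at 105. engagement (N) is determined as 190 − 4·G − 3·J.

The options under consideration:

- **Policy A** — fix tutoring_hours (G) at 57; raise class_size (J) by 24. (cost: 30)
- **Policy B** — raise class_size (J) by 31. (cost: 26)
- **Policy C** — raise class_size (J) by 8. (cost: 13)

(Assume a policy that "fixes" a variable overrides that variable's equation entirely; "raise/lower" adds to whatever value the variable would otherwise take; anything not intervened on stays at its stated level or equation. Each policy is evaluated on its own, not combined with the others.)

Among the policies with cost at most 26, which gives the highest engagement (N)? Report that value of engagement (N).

-293

Policy B (J + 31):
  G = 36
  J = 105 + 31 = 136
  N = 190 − 4·36 − 3·136 = -362
Policy C (J + 8):
  G = 36
  J = 105 + 8 = 113
  N = 190 − 4·36 − 3·113 = -293
Comparing — Policy B: N=-362, Policy C: N=-293. Highest is -293 (Policy C).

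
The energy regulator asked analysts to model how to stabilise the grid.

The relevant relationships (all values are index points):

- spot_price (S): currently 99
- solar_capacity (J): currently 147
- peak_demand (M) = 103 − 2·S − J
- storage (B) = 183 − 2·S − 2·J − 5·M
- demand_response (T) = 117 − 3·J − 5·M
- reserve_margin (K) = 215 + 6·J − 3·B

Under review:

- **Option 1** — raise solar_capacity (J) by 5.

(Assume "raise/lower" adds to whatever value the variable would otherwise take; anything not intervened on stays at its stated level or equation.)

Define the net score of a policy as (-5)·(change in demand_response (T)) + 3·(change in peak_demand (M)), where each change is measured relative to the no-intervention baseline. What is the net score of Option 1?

Baseline:
  S = 99
  J = 147
  M = 103 − 2·99 − 147 = -242
  T = 117 − 3·147 − 5·(-242) = 886
Option 1 (J + 5):
  S = 99
  J = 147 + 5 = 152
  M = 103 − 2·99 − 152 = -247
  T = 117 − 3·152 − 5·(-247) = 896
ΔT = 896 − 886 = 10; ΔM = -247 − (-242) = -5
Score = (-5)·10 + 3·(-5) = -65

-65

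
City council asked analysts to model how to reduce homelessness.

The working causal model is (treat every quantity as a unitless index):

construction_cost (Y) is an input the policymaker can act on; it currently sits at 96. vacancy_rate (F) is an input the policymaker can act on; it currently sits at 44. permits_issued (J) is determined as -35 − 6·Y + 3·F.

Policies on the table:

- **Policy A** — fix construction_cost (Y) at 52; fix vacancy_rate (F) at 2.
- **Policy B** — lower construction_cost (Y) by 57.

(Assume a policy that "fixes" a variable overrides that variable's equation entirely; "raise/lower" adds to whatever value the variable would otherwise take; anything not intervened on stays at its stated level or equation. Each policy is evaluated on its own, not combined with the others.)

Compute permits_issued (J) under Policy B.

Policy B (Y − 57):
  Y = 96 − 57 = 39
  F = 44
  J = -35 − 6·39 + 3·44 = -137

-137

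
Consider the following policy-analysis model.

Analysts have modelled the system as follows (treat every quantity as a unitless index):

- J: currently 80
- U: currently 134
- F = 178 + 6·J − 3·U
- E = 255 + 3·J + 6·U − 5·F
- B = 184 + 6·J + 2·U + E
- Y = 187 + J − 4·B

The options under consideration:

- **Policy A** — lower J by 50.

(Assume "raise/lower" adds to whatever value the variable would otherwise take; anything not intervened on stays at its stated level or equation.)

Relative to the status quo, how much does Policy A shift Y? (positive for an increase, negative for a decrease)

-4250

Baseline:
  J = 80
  U = 134
  F = 178 + 6·80 − 3·134 = 256
  E = 255 + 3·80 + 6·134 − 5·256 = 19
  B = 184 + 6·80 + 2·134 + 19 = 951
  Y = 187 + 80 − 4·951 = -3537
Policy A (J − 50):
  J = 80 − 50 = 30
  U = 134
  F = 178 + 6·30 − 3·134 = -44
  E = 255 + 3·30 + 6·134 − 5·(-44) = 1369
  B = 184 + 6·30 + 2·134 + 1369 = 2001
  Y = 187 + 30 − 4·2001 = -7787
Change in Y: -7787 − (-3537) = -4250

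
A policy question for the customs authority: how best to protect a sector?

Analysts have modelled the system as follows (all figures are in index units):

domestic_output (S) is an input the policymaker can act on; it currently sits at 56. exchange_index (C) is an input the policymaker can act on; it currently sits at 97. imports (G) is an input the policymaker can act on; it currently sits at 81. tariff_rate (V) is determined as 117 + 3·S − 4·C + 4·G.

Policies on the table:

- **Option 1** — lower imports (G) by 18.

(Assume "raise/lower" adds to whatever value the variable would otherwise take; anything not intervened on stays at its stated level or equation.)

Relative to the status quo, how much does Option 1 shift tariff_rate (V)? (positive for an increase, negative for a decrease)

Baseline:
  S = 56
  C = 97
  G = 81
  V = 117 + 3·56 − 4·97 + 4·81 = 221
Option 1 (G − 18):
  S = 56
  C = 97
  G = 81 − 18 = 63
  V = 117 + 3·56 − 4·97 + 4·63 = 149
Change in V: 149 − 221 = -72

-72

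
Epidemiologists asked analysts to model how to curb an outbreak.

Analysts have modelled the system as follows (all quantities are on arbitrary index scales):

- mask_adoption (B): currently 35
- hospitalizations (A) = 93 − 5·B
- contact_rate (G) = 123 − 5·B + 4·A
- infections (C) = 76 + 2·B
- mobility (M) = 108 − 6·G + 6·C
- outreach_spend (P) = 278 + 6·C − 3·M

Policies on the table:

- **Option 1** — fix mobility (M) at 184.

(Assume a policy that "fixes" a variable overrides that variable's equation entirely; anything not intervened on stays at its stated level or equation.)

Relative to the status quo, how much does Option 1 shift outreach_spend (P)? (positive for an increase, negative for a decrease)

Baseline:
  B = 35
  A = 93 − 5·35 = -82
  G = 123 − 5·35 + 4·(-82) = -380
  C = 76 + 2·35 = 146
  M = 108 − 6·(-380) + 6·146 = 3264
  P = 278 + 6·146 − 3·3264 = -8638
Option 1 (M := 184):
  B = 35
  A = 93 − 5·35 = -82
  G = 123 − 5·35 + 4·(-82) = -380
  C = 76 + 2·35 = 146
  M = 184
  P = 278 + 6·146 − 3·184 = 602
Change in P: 602 − (-8638) = 9240

9240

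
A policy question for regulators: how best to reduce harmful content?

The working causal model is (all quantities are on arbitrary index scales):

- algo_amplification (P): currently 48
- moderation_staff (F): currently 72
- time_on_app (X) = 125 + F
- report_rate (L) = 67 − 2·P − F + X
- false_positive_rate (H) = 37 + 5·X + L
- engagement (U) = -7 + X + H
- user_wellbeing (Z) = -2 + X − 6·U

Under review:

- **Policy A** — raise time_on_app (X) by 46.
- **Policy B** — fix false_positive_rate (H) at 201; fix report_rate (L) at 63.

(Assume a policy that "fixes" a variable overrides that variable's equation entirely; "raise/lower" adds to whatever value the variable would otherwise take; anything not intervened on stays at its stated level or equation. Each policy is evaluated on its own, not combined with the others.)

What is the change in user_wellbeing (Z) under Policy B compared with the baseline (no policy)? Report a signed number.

Baseline:
  P = 48
  F = 72
  X = 125 + 72 = 197
  L = 67 − 2·48 − 72 + 197 = 96
  H = 37 + 5·197 + 96 = 1118
  U = -7 + 197 + 1118 = 1308
  Z = -2 + 197 − 6·1308 = -7653
Policy B (H := 201, L := 63):
  P = 48
  F = 72
  X = 125 + 72 = 197
  L = 63
  H = 201
  U = -7 + 197 + 201 = 391
  Z = -2 + 197 − 6·391 = -2151
Change in Z: -2151 − (-7653) = 5502

5502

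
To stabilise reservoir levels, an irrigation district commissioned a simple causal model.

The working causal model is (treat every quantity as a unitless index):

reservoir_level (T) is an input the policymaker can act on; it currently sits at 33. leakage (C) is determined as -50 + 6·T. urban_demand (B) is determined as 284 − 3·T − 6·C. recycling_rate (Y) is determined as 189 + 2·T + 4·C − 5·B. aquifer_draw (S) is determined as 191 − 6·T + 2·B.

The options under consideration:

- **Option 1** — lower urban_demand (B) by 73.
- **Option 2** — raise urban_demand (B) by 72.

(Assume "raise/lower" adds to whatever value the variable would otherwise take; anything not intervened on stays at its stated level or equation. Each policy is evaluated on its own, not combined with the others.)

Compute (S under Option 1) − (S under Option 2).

Option 1 (B − 73):
  T = 33
  C = -50 + 6·33 = 148
  B = 284 − 3·33 − 6·148 (−73 from intervention) = -776
  S = 191 − 6·33 + 2·(-776) = -1559
Option 2 (B + 72):
  T = 33
  C = -50 + 6·33 = 148
  B = 284 − 3·33 − 6·148 (+72 from intervention) = -631
  S = 191 − 6·33 + 2·(-631) = -1269
S: -1559 − (-1269) = -290

-290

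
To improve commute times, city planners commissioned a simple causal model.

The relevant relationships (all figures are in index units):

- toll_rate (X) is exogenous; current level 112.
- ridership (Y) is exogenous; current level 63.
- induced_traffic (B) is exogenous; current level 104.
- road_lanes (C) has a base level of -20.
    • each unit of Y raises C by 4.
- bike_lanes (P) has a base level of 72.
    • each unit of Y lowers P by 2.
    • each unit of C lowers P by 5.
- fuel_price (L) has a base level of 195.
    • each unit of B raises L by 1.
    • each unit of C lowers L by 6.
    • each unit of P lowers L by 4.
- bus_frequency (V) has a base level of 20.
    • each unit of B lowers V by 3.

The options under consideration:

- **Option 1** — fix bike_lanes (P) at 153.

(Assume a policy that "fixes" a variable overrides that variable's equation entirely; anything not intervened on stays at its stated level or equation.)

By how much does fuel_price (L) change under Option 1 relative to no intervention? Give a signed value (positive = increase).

Baseline:
  Y = 63
  B = 104
  C = -20 + 4·63 = 232
  P = 72 − 2·63 − 5·232 = -1214
  L = 195 + 104 − 6·232 − 4·(-1214) = 3763
Option 1 (P := 153):
  Y = 63
  B = 104
  C = -20 + 4·63 = 232
  P = 153
  L = 195 + 104 − 6·232 − 4·153 = -1705
Change in L: -1705 − 3763 = -5468

-5468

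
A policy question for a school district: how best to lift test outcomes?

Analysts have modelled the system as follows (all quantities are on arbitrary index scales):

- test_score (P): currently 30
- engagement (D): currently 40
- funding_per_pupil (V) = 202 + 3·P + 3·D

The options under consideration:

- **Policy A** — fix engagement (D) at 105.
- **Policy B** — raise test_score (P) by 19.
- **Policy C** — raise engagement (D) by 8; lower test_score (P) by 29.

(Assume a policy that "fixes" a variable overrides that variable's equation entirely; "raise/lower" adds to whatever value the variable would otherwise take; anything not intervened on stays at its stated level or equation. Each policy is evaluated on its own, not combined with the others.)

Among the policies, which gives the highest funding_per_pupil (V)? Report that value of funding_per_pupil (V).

607

Policy A (D := 105):
  P = 30
  D = 105
  V = 202 + 3·30 + 3·105 = 607
Policy B (P + 19):
  P = 30 + 19 = 49
  D = 40
  V = 202 + 3·49 + 3·40 = 469
Policy C (D + 8, P − 29):
  P = 30 − 29 = 1
  D = 40 + 8 = 48
  V = 202 + 3·1 + 3·48 = 349
Comparing — Policy A: V=607, Policy B: V=469, Policy C: V=349. Highest is 607 (Policy A).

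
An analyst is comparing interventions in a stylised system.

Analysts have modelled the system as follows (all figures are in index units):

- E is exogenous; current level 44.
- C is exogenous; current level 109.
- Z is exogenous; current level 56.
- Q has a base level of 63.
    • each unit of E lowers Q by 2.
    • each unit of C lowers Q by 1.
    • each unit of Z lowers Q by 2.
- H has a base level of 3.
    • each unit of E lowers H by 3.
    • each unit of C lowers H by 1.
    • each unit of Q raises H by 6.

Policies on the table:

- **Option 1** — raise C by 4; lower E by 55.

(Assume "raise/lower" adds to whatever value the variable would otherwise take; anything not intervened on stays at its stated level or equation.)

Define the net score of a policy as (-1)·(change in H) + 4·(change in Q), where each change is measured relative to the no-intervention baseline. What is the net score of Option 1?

-373

Baseline:
  E = 44
  C = 109
  Z = 56
  Q = 63 − 2·44 − 109 − 2·56 = -246
  H = 3 − 3·44 − 109 + 6·(-246) = -1714
Option 1 (C + 4, E − 55):
  E = 44 − 55 = -11
  C = 109 + 4 = 113
  Z = 56
  Q = 63 − 2·(-11) − 113 − 2·56 = -140
  H = 3 − 3·(-11) − 113 + 6·(-140) = -917
ΔH = -917 − (-1714) = 797; ΔQ = -140 − (-246) = 106
Score = (-1)·797 + 4·106 = -373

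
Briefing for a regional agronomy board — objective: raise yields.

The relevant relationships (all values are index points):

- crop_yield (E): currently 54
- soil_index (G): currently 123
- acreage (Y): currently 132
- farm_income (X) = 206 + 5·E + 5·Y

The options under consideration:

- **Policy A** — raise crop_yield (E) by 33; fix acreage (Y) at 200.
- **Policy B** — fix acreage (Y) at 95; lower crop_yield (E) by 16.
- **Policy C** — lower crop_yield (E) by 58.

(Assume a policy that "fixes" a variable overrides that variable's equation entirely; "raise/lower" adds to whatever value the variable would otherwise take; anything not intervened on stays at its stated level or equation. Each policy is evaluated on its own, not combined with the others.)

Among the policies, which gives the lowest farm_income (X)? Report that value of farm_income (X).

Policy A (E + 33, Y := 200):
  E = 54 + 33 = 87
  Y = 200
  X = 206 + 5·87 + 5·200 = 1641
Policy B (Y := 95, E − 16):
  E = 54 − 16 = 38
  Y = 95
  X = 206 + 5·38 + 5·95 = 871
Policy C (E − 58):
  E = 54 − 58 = -4
  Y = 132
  X = 206 + 5·(-4) + 5·132 = 846
Comparing — Policy A: X=1641, Policy B: X=871, Policy C: X=846. Lowest is 846 (Policy C).

846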